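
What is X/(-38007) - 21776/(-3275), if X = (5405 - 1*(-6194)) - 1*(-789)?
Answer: 787069732/124472925 ≈ 6.3232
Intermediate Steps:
X = 12388 (X = (5405 + 6194) + 789 = 11599 + 789 = 12388)
X/(-38007) - 21776/(-3275) = 12388/(-38007) - 21776/(-3275) = 12388*(-1/38007) - 21776*(-1/3275) = -12388/38007 + 21776/3275 = 787069732/124472925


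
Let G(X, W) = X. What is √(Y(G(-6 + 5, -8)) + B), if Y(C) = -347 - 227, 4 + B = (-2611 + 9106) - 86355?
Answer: I*√80438 ≈ 283.62*I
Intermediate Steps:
B = -79864 (B = -4 + ((-2611 + 9106) - 86355) = -4 + (6495 - 86355) = -4 - 79860 = -79864)
Y(C) = -574
√(Y(G(-6 + 5, -8)) + B) = √(-574 - 79864) = √(-80438) = I*√80438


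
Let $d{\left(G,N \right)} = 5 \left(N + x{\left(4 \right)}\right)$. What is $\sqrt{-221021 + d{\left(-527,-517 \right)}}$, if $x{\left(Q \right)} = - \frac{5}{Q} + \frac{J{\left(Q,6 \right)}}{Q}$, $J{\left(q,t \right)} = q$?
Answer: $\frac{3 i \sqrt{99381}}{2} \approx 472.87 i$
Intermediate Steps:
$x{\left(Q \right)} = 1 - \frac{5}{Q}$ ($x{\left(Q \right)} = - \frac{5}{Q} + \frac{Q}{Q} = - \frac{5}{Q} + 1 = 1 - \frac{5}{Q}$)
$d{\left(G,N \right)} = - \frac{5}{4} + 5 N$ ($d{\left(G,N \right)} = 5 \left(N + \frac{-5 + 4}{4}\right) = 5 \left(N + \frac{1}{4} \left(-1\right)\right) = 5 \left(N - \frac{1}{4}\right) = 5 \left(- \frac{1}{4} + N\right) = - \frac{5}{4} + 5 N$)
$\sqrt{-221021 + d{\left(-527,-517 \right)}} = \sqrt{-221021 + \left(- \frac{5}{4} + 5 \left(-517\right)\right)} = \sqrt{-221021 - \frac{10345}{4}} = \sqrt{- \frac{894429}{4}} = \frac{3 i \sqrt{99381}}{2}$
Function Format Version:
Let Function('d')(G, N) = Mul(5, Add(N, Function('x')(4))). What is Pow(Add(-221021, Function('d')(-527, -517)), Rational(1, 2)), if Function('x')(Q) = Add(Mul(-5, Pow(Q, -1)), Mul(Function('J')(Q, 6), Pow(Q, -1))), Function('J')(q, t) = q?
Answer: Mul(Rational(3, 2), I, Pow(99381, Rational(1, 2))) ≈ Mul(472.87, I)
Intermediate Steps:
Function('x')(Q) = Add(1, Mul(-5, Pow(Q, -1))) (Function('x')(Q) = Add(Mul(-5, Pow(Q, -1)), Mul(Q, Pow(Q, -1))) = Add(Mul(-5, Pow(Q, -1)), 1) = Add(1, Mul(-5, Pow(Q, -1))))
Function('d')(G, N) = Add(Rational(-5, 4), Mul(5, N)) (Function('d')(G, N) = Mul(5, Add(N, Mul(Pow(4, -1), Add(-5, 4)))) = Mul(5, Add(N, Mul(Rational(1, 4), -1))) = Mul(5, Add(N, Rational(-1, 4))) = Mul(5, Add(Rational(-1, 4), N)) = Add(Rational(-5, 4), Mul(5, N)))
Pow(Add(-221021, Function('d')(-527, -517)), Rational(1, 2)) = Pow(Add(-221021, Add(Rational(-5, 4), Mul(5, -517))), Rational(1, 2)) = Pow(Add(-221021, Add(Rational(-5, 4), -2585)), Rational(1, 2)) = Pow(Add(-221021, Rational(-10345, 4)), Rational(1, 2)) = Pow(Rational(-894429, 4), Rational(1, 2)) = Mul(Rational(3, 2), I, Pow(99381, Rational(1, 2)))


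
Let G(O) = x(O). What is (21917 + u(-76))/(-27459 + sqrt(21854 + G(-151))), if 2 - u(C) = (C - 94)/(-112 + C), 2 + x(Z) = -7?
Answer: -56573805159/70873634584 - 2060301*sqrt(21845)/70873634584 ≈ -0.80253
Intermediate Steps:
x(Z) = -9 (x(Z) = -2 - 7 = -9)
G(O) = -9
u(C) = 2 - (-94 + C)/(-112 + C) (u(C) = 2 - (C - 94)/(-112 + C) = 2 - (-94 + C)/(-112 + C))
(21917 + u(-76))/(-27459 + sqrt(21854 + G(-151))) = (21917 + (-130 - 76)/(-112 - 76))/(-27459 + sqrt(21854 - 9)) = (21917 - 206/(-188))/(-27459 + sqrt(21845)) = (21917 - 1/188*(-206))/(-27459 + sqrt(21845)) = (21917 + 103/94)/(-27459 + sqrt(21845)) = 2060301/(94*(-27459 + sqrt(21845)))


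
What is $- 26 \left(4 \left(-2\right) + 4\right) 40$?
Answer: $4160$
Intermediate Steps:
$- 26 \left(4 \left(-2\right) + 4\right) 40 = - 26 \left(-8 + 4\right) 40 = \left(-26\right) \left(-4\right) 40 = 104 \cdot 40 = 4160$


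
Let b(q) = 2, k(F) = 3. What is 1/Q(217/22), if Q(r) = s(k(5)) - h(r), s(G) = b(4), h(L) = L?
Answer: -22/173 ≈ -0.12717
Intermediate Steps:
s(G) = 2
Q(r) = 2 - r
1/Q(217/22) = 1/(2 - 217/22) = 1/(-173/22) = -22/173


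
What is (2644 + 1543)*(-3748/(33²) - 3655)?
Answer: -16681188041/1089 ≈ -1.5318e+7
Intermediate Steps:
(2644 + 1543)*(-3748/(33²) - 3655) = 4187*(-3748/1089 - 3655) = 4187*(-3984043/1089) = -16681188041/1089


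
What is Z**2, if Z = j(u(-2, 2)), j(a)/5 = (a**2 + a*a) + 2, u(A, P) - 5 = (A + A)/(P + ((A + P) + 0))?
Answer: 10000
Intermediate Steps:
u(A, P) = 5 + 2*A/(A + 2*P) (u(A, P) = 5 + (A + A)/(P + ((A + P) + 0)) = 5 + (2*A)/(P + (A + P)) = 5 + (2*A)/(A + 2*P) = 5 + 2*A/(A + 2*P))
j(a) = 10 + 10*a**2 (j(a) = 5*((a**2 + a*a) + 2) = 5*((a**2 + a**2) + 2) = 5*(2*a**2 + 2) = 5*(2 + 2*a**2) = 10 + 10*a**2)
Z = 100 (Z = 10 + 10*((7*(-2) + 10*2)/(-2 + 2*2))**2 = 10 + 10*((-14 + 20)/(-2 + 4))**2 = 10 + 10*(6/2)**2 = 10 + 10*((1/2)*6)**2 = 10 + 10*3**2 = 10 + 10*9 = 10 + 90 = 100)
Z**2 = 100**2 = 10000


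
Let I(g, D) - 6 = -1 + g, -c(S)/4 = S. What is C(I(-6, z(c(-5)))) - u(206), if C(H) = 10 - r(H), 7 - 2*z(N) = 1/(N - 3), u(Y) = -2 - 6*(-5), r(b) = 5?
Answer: -23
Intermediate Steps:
c(S) = -4*S
u(Y) = 28 (u(Y) = -2 + 30 = 28)
z(N) = 7/2 - 1/(2*(-3 + N)) (z(N) = 7/2 - 1/(2*(N - 3)) = 7/2 - 1/(2*(-3 + N)))
I(g, D) = 5 + g (I(g, D) = 6 + (-1 + g) = 5 + g)
C(H) = 5 (C(H) = 10 - 1*5 = 10 - 5 = 5)
C(I(-6, z(c(-5)))) - u(206) = 5 - 1*28 = 5 - 28 = -23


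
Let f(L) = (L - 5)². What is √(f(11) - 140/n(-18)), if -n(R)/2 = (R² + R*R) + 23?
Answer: √16255646/671 ≈ 6.0087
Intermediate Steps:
f(L) = (-5 + L)²
n(R) = -46 - 4*R² (n(R) = -2*((R² + R*R) + 23) = -2*((R² + R²) + 23) = -2*(2*R² + 23) = -2*(23 + 2*R²) = -46 - 4*R²)
√(f(11) - 140/n(-18)) = √((-5 + 11)² - 140/(-46 - 4*(-18)²)) = √(6² - 140/(-46 - 4*324)) = √(36 - 140/(-46 - 1296)) = √(36 - 140/(-1342)) = √(36 - 140*(-1/1342)) = √(36 + 70/671) = √(24226/671) = √16255646/671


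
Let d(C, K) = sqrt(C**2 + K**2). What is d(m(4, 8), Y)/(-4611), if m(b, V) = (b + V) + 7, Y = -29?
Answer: -sqrt(1202)/4611 ≈ -0.0075189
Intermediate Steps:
m(b, V) = 7 + V + b (m(b, V) = (V + b) + 7 = 7 + V + b)
d(m(4, 8), Y)/(-4611) = sqrt((7 + 8 + 4)**2 + (-29)**2)/(-4611) = sqrt(19**2 + 841)*(-1/4611) = sqrt(361 + 841)*(-1/4611) = sqrt(1202)*(-1/4611) = -sqrt(1202)/4611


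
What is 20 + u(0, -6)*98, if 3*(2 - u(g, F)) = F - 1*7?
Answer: 1922/3 ≈ 640.67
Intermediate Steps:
u(g, F) = 13/3 - F/3 (u(g, F) = 2 - (F - 1*7)/3 = 2 - (F - 7)/3 = 2 - (-7 + F)/3 = 2 + (7/3 - F/3) = 13/3 - F/3)
20 + u(0, -6)*98 = 20 + (13/3 - ⅓*(-6))*98 = 20 + (13/3 + 2)*98 = 20 + (19/3)*98 = 20 + 1862/3 = 1922/3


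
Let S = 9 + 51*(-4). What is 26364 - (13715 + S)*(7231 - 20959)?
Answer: 185628924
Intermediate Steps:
S = -195 (S = 9 - 204 = -195)
26364 - (13715 + S)*(7231 - 20959) = 26364 - (13715 - 195)*(7231 - 20959) = 26364 - 13520*(-13728) = 26364 - 1*(-185602560) = 26364 + 185602560 = 185628924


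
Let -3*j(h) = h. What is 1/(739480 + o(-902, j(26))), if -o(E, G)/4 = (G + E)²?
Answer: -9/23199976 ≈ -3.8793e-7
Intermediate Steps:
j(h) = -h/3
o(E, G) = -4*(E + G)² (o(E, G) = -4*(G + E)² = -4*(E + G)²)
1/(739480 + o(-902, j(26))) = 1/(739480 - 4*(-902 - ⅓*26)²) = 1/(739480 - 4*(-902 - 26/3)²) = 1/(739480 - 4*(-2732/3)²) = 1/(739480 - 4*7463824/9) = 1/(739480 - 29855296/9) = 1/(-23199976/9) = -9/23199976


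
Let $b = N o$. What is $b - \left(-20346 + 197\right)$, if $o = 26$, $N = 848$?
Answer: $42197$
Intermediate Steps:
$b = 22048$ ($b = 848 \cdot 26 = 22048$)
$b - \left(-20346 + 197\right) = 22048 - \left(-20346 + 197\right) = 22048 - -20149 = 22048 + 20149 = 42197$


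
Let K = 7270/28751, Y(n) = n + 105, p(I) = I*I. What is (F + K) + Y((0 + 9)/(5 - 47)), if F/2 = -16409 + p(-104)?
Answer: -4460242107/402514 ≈ -11081.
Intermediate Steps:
p(I) = I**2
Y(n) = 105 + n
F = -11186 (F = 2*(-16409 + (-104)**2) = 2*(-16409 + 10816) = 2*(-5593) = -11186)
K = 7270/28751 (K = 7270*(1/28751) = 7270/28751 ≈ 0.25286)
(F + K) + Y((0 + 9)/(5 - 47)) = (-11186 + 7270/28751) + (105 + (0 + 9)/(5 - 47)) = -321601416/28751 + (105 + 9/(-42)) = -321601416/28751 + (105 + 9*(-1/42)) = -321601416/28751 + (105 - 3/14) = -321601416/28751 + 1467/14 = -4460242107/402514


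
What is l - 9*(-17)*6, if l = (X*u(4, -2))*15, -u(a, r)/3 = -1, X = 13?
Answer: 1503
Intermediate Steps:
u(a, r) = 3 (u(a, r) = -3*(-1) = 3)
l = 585 (l = (13*3)*15 = 39*15 = 585)
l - 9*(-17)*6 = 585 - 9*(-17)*6 = 585 - (-153)*6 = 585 - 1*(-918) = 585 + 918 = 1503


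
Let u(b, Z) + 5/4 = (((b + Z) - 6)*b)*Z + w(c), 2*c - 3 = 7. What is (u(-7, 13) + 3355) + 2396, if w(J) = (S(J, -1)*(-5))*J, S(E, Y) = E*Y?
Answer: 23499/4 ≈ 5874.8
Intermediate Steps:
c = 5 (c = 3/2 + (½)*7 = 3/2 + 7/2 = 5)
w(J) = 5*J² (w(J) = ((J*(-1))*(-5))*J = (-J*(-5))*J = (5*J)*J = 5*J²)
u(b, Z) = 495/4 + Z*b*(-6 + Z + b) (u(b, Z) = -5/4 + ((((b + Z) - 6)*b)*Z + 5*5²) = -5/4 + ((((Z + b) - 6)*b)*Z + 5*25) = -5/4 + (((-6 + Z + b)*b)*Z + 125) = -5/4 + ((b*(-6 + Z + b))*Z + 125) = -5/4 + (Z*b*(-6 + Z + b) + 125) = -5/4 + (125 + Z*b*(-6 + Z + b)) = 495/4 + Z*b*(-6 + Z + b))
(u(-7, 13) + 3355) + 2396 = ((495/4 + 13*(-7)² - 7*13² - 6*13*(-7)) + 3355) + 2396 = ((495/4 + 13*49 - 7*169 + 546) + 3355) + 2396 = ((495/4 + 637 - 1183 + 546) + 3355) + 2396 = (495/4 + 3355) + 2396 = 13915/4 + 2396 = 23499/4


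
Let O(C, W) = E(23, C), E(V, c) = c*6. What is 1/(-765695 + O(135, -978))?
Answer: -1/764885 ≈ -1.3074e-6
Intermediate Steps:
E(V, c) = 6*c
O(C, W) = 6*C
1/(-765695 + O(135, -978)) = 1/(-765695 + 6*135) = 1/(-765695 + 810) = 1/(-764885) = -1/764885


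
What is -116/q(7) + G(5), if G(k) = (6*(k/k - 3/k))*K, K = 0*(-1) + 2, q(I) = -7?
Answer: 748/35 ≈ 21.371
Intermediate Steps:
K = 2 (K = 0 + 2 = 2)
G(k) = 12 - 36/k (G(k) = (6*(k/k - 3/k))*2 = (6*(1 - 3/k))*2 = (6 - 18/k)*2 = 12 - 36/k)
-116/q(7) + G(5) = -116/(-7) + (12 - 36/5) = -⅐*(-116) + (12 - 36*⅕) = 116/7 + (12 - 36/5) = 116/7 + 24/5 = 748/35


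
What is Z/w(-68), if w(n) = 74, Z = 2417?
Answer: 2417/74 ≈ 32.662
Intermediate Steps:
Z/w(-68) = 2417/74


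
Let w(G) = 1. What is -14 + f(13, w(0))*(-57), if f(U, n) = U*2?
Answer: -1496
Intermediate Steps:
f(U, n) = 2*U
-14 + f(13, w(0))*(-57) = -14 + (2*13)*(-57) = -14 + 26*(-57) = -14 - 1482 = -1496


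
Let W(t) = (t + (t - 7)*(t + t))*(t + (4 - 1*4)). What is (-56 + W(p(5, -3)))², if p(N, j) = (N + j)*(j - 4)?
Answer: 65480464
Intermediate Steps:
p(N, j) = (-4 + j)*(N + j) (p(N, j) = (N + j)*(-4 + j) = (-4 + j)*(N + j))
W(t) = t*(t + 2*t*(-7 + t)) (W(t) = (t + (-7 + t)*(2*t))*(t + (4 - 4)) = (t + 2*t*(-7 + t))*(t + 0) = (t + 2*t*(-7 + t))*t = t*(t + 2*t*(-7 + t)))
(-56 + W(p(5, -3)))² = (-56 + ((-3)² - 4*5 - 4*(-3) + 5*(-3))²*(-13 + 2*((-3)² - 4*5 - 4*(-3) + 5*(-3))))² = (-56 + (9 - 20 + 12 - 15)²*(-13 + 2*(9 - 20 + 12 - 15)))² = (-56 + (-14)²*(-13 + 2*(-14)))² = (-56 + 196*(-13 - 28))² = (-56 + 196*(-41))² = (-56 - 8036)² = (-8092)² = 65480464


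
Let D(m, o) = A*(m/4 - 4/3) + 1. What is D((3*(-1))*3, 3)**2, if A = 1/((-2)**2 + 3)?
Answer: 1681/7056 ≈ 0.23824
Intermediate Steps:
A = 1/7 (A = 1/(4 + 3) = 1/7 ≈ 0.14286)
D(m, o) = 17/21 + m/28 (D(m, o) = (m/4 - 4/3)/7 + 1 = (-4/3 + m/4)/7 + 1 = (-4/21 + m/28) + 1 = 17/21 + m/28)
D((3*(-1))*3, 3)**2 = (17/21 + ((3*(-1))*3)/28)**2 = (17/21 + (-3*3)/28)**2 = (17/21 + (1/28)*(-9))**2 = (17/21 - 9/28)**2 = (41/84)**2 = 1681/7056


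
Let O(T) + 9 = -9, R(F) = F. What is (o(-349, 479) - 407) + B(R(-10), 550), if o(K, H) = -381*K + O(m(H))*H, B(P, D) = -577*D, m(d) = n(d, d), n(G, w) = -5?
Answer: -193410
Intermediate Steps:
m(d) = -5
O(T) = -18 (O(T) = -9 - 9 = -18)
o(K, H) = -381*K - 18*H
(o(-349, 479) - 407) + B(R(-10), 550) = ((-381*(-349) - 18*479) - 407) - 577*550 = ((132969 - 8622) - 407) - 317350 = (124347 - 407) - 317350 = 123940 - 317350 = -193410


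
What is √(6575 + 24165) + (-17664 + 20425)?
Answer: 2761 + 2*√7685 ≈ 2936.3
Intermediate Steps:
√(6575 + 24165) + (-17664 + 20425) = √30740 + 2761 = 2*√7685 + 2761 = 2761 + 2*√7685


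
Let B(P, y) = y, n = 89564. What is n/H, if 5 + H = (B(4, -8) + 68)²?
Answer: 89564/3595 ≈ 24.913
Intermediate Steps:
H = 3595 (H = -5 + (-8 + 68)² = -5 + 60² = -5 + 3600 = 3595)
n/H = 89564/3595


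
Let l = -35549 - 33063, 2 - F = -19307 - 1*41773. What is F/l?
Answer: -30541/34306 ≈ -0.89025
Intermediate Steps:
F = 61082 (F = 2 - (-19307 - 1*41773) = 2 - (-19307 - 41773) = 2 - 1*(-61080) = 2 + 61080 = 61082)
l = -68612
F/l = 61082/(-68612) = 61082*(-1/68612) = -30541/34306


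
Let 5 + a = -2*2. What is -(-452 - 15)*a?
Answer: -4203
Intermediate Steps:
a = -9 (a = -5 - 2*2 = -5 - 4 = -9)
-(-452 - 15)*a = -(-452 - 15)*(-9) = -(-467)*(-9) = -1*4203 = -4203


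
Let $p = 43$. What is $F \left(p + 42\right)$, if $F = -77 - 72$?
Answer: $-12665$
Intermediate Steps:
$F = -149$ ($F = -77 - 72 = -149$)
$F \left(p + 42\right) = - 149 \left(43 + 42\right) = \left(-149\right) 85 = -12665$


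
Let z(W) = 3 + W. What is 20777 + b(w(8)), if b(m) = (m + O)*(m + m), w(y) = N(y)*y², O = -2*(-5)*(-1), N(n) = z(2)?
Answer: 219177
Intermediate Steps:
N(n) = 5 (N(n) = 3 + 2 = 5)
O = -10 (O = 10*(-1) = -10)
w(y) = 5*y²
b(m) = 2*m*(-10 + m) (b(m) = (m - 10)*(m + m) = (-10 + m)*(2*m) = 2*m*(-10 + m))
20777 + b(w(8)) = 20777 + 2*(5*8²)*(-10 + 5*8²) = 20777 + 2*(5*64)*(-10 + 5*64) = 20777 + 2*320*(-10 + 320) = 20777 + 2*320*310 = 20777 + 198400 = 219177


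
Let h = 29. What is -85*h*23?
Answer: -56695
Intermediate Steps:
-85*h*23 = -85*29*23 = -2465*23 = -56695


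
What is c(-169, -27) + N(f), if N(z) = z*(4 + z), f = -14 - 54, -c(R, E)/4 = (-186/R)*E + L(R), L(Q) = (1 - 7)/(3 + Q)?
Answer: 62710780/14027 ≈ 4470.7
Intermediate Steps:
L(Q) = -6/(3 + Q)
c(R, E) = 24/(3 + R) + 744*E/R (c(R, E) = -4*((-186/R)*E - 6/(3 + R)) = -4*(-186*E/R - 6/(3 + R)) = -4*(-6/(3 + R) - 186*E/R) = 24/(3 + R) + 744*E/R)
f = -68
c(-169, -27) + N(f) = 24*(-169 + 31*(-27)*(3 - 169))/(-169*(3 - 169)) - 68*(4 - 68) = 24*(-1/169)*(-169 + 31*(-27)*(-166))/(-166) - 68*(-64) = 24*(-1/169)*(-1/166)*(-169 + 138942) + 4352 = 24*(-1/169)*(-1/166)*138773 + 4352 = 1665276/14027 + 4352 = 62710780/14027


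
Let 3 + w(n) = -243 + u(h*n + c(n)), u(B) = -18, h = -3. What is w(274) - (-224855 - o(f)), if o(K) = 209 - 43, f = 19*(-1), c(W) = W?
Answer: 224757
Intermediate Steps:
f = -19
o(K) = 166
w(n) = -264 (w(n) = -3 + (-243 - 18) = -3 - 261 = -264)
w(274) - (-224855 - o(f)) = -264 - (-224855 - 1*166) = -264 - (-224855 - 166) = -264 - 1*(-225021) = -264 + 225021 = 224757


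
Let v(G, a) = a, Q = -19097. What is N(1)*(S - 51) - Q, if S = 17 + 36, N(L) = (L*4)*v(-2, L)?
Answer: 19105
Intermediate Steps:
N(L) = 4*L² (N(L) = (L*4)*L = (4*L)*L = 4*L²)
S = 53
N(1)*(S - 51) - Q = (4*1²)*(53 - 51) - 1*(-19097) = (4*1)*2 + 19097 = 4*2 + 19097 = 8 + 19097 = 19105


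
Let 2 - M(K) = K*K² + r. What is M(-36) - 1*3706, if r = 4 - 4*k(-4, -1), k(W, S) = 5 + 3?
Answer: 42980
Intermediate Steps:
k(W, S) = 8
r = -28 (r = 4 - 4*8 = 4 - 32 = -28)
M(K) = 30 - K³ (M(K) = 2 - (K*K² - 28) = 2 - (K³ - 28) = 2 - (-28 + K³) = 2 + (28 - K³) = 30 - K³)
M(-36) - 1*3706 = (30 - 1*(-36)³) - 1*3706 = (30 - 1*(-46656)) - 3706 = (30 + 46656) - 3706 = 46686 - 3706 = 42980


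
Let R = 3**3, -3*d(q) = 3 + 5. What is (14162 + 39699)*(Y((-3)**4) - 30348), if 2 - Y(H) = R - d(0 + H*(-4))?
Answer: -4908191347/3 ≈ -1.6361e+9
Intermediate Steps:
d(q) = -8/3 (d(q) = -(3 + 5)/3 = -1/3*8 = -8/3)
R = 27
Y(H) = -83/3 (Y(H) = 2 - (27 - 1*(-8/3)) = 2 - (27 + 8/3) = 2 - 1*89/3 = 2 - 89/3 = -83/3)
(14162 + 39699)*(Y((-3)**4) - 30348) = (14162 + 39699)*(-83/3 - 30348) = 53861*(-91127/3) = -4908191347/3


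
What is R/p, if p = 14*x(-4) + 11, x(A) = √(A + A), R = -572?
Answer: -6292/1689 + 16016*I*√2/1689 ≈ -3.7253 + 13.41*I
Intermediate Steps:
x(A) = √2*√A (x(A) = √(2*A) = √2*√A)
p = 11 + 28*I*√2 (p = 14*(√2*√(-4)) + 11 = 14*(√2*(2*I)) + 11 = 14*(2*I*√2) + 11 = 28*I*√2 + 11 = 11 + 28*I*√2 ≈ 11.0 + 39.598*I)
R/p = -572/(11 + 28*I*√2)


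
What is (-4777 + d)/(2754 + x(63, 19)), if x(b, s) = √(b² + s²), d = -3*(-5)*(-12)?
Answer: -6825789/3790093 + 4957*√4330/7580186 ≈ -1.7579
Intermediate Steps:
d = -180 (d = 15*(-12) = -180)
(-4777 + d)/(2754 + x(63, 19)) = (-4777 - 180)/(2754 + √(63² + 19²)) = -4957/(2754 + √(3969 + 361)) = -4957/(2754 + √4330)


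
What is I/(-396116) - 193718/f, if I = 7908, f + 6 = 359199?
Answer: -19893824383/35570523597 ≈ -0.55928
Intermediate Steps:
f = 359193 (f = -6 + 359199 = 359193)
I/(-396116) - 193718/f = 7908/(-396116) - 193718/359193 = 7908*(-1/396116) - 193718*1/359193 = -1977/99029 - 193718/359193 = -19893824383/35570523597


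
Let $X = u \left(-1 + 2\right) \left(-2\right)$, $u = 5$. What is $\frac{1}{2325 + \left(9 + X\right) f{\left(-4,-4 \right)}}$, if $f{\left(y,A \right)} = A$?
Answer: $\frac{1}{2329} \approx 0.00042937$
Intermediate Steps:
$X = -10$ ($X = 5 \left(-1 + 2\right) \left(-2\right) = 5 \cdot 1 \left(-2\right) = 5 \left(-2\right) = -10$)
$\frac{1}{2325 + \left(9 + X\right) f{\left(-4,-4 \right)}} = \frac{1}{2325 + \left(9 - 10\right) \left(-4\right)} = \frac{1}{2325 - -4} = \frac{1}{2325 + 4} = \frac{1}{2329}$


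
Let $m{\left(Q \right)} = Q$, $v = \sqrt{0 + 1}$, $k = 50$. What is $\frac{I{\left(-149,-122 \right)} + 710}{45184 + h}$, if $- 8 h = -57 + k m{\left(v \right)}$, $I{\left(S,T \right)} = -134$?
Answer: $\frac{1536}{120493} \approx 0.012748$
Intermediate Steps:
$v = 1$ ($v = \sqrt{1} = 1$)
$h = \frac{7}{8}$ ($h = - \frac{-57 + 50 \cdot 1}{8} = - \frac{-57 + 50}{8} = \left(- \frac{1}{8}\right) \left(-7\right) = \frac{7}{8} \approx 0.875$)
$\frac{I{\left(-149,-122 \right)} + 710}{45184 + h} = \frac{-134 + 710}{45184 + \frac{7}{8}} = \frac{576}{\frac{361479}{8}} = 576 \cdot \frac{8}{361479} = \frac{1536}{120493}$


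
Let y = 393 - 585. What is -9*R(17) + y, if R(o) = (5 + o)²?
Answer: -4548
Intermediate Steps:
y = -192
-9*R(17) + y = -9*(5 + 17)² - 192 = -9*22² - 192 = -9*484 - 192 = -4356 - 192 = -4548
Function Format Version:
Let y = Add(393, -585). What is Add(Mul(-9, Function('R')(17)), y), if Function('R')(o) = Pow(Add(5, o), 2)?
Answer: -4548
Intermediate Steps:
y = -192
Add(Mul(-9, Function('R')(17)), y) = Add(Mul(-9, Pow(Add(5, 17), 2)), -192) = Add(Mul(-9, Pow(22, 2)), -192) = Add(Mul(-9, 484), -192) = Add(-4356, -192) = -4548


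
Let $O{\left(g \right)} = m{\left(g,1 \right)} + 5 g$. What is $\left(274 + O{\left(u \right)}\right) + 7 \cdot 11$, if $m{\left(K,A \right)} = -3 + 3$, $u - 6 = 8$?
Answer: $421$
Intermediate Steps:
$u = 14$ ($u = 6 + 8 = 14$)
$m{\left(K,A \right)} = 0$
$O{\left(g \right)} = 5 g$ ($O{\left(g \right)} = 0 + 5 g = 5 g$)
$\left(274 + O{\left(u \right)}\right) + 7 \cdot 11 = \left(274 + 5 \cdot 14\right) + 7 \cdot 11 = \left(274 + 70\right) + 77 = 344 + 77 = 421$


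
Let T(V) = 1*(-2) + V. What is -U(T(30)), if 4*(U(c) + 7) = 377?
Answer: -349/4 ≈ -87.250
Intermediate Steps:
T(V) = -2 + V
U(c) = 349/4 (U(c) = -7 + (1/4)*377 = -7 + 377/4 = 349/4)
-U(T(30)) = -1*349/4 = -349/4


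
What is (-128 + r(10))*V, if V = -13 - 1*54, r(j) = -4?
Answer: 8844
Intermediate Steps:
V = -67 (V = -13 - 54 = -67)
(-128 + r(10))*V = (-128 - 4)*(-67) = -132*(-67) = 8844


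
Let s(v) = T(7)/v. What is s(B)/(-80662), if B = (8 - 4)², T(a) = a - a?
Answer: 0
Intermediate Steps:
T(a) = 0
B = 16 (B = 4² = 16)
s(v) = 0 (s(v) = 0/v = 0)
s(B)/(-80662) = 0/(-80662) = 0*(-1/80662) = 0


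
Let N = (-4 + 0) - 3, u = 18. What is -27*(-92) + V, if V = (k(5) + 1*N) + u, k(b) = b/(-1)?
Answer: 2490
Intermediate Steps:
k(b) = -b (k(b) = b*(-1) = -b)
N = -7 (N = -4 - 3 = -7)
V = 6 (V = (-1*5 + 1*(-7)) + 18 = (-5 - 7) + 18 = -12 + 18 = 6)
-27*(-92) + V = -27*(-92) + 6 = 2484 + 6 = 2490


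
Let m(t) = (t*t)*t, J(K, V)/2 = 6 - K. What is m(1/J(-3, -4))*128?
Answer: 16/729 ≈ 0.021948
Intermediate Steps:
J(K, V) = 12 - 2*K (J(K, V) = 2*(6 - K) = 12 - 2*K)
m(t) = t**3 (m(t) = t**2*t = t**3)
m(1/J(-3, -4))*128 = (1/(12 - 2*(-3)))**3*128 = (1/(12 + 6))**3*128 = (1/18)**3*128 = (1/5832)*128 = 16/729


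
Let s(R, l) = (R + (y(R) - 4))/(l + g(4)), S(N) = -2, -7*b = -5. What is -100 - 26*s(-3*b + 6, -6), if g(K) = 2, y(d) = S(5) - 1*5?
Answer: -1025/7 ≈ -146.43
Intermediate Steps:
b = 5/7 (b = -1/7*(-5) = 5/7 ≈ 0.71429)
y(d) = -7 (y(d) = -2 - 1*5 = -2 - 5 = -7)
s(R, l) = (-11 + R)/(2 + l) (s(R, l) = (R + (-7 - 4))/(l + 2) = (R - 11)/(2 + l) = (-11 + R)/(2 + l))
-100 - 26*s(-3*b + 6, -6) = -100 - 26*(-11 + (-3*5/7 + 6))/(2 - 6) = -100 - 26*(-11 + (-15/7 + 6))/(-4) = -100 - (-13)*(-11 + 27/7)/2 = -100 - (-13)*(-50)/(2*7) = -100 - 26*25/14 = -100 - 325/7 = -1025/7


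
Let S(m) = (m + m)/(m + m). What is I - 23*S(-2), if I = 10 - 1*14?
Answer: -27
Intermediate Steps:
I = -4 (I = 10 - 14 = -4)
S(m) = 1 (S(m) = (2*m)/((2*m)) = (2*m)*(1/(2*m)) = 1)
I - 23*S(-2) = -4 - 23*1 = -4 - 23 = -27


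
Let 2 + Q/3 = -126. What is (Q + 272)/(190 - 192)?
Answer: 56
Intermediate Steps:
Q = -384 (Q = -6 + 3*(-126) = -6 - 378 = -384)
(Q + 272)/(190 - 192) = (-384 + 272)/(190 - 192) = -112/(-2) = -112*(-½) = 56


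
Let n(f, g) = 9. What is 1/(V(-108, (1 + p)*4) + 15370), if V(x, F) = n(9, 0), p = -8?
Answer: 1/15379 ≈ 6.5024e-5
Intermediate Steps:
V(x, F) = 9
1/(V(-108, (1 + p)*4) + 15370) = 1/(9 + 15370) = 1/15379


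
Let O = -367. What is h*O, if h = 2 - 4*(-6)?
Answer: -9542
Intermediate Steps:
h = 26 (h = 2 + 24 = 26)
h*O = 26*(-367) = -9542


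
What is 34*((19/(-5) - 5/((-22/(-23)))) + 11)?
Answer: 3689/55 ≈ 67.073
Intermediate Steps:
34*((19/(-5) - 5/((-22/(-23)))) + 11) = 34*((19*(-⅕) - 5/((-22*(-1/23)))) + 11) = 34*((-19/5 - 5/22/23) + 11) = 34*((-19/5 - 5*23/22) + 11) = 34*((-19/5 - 115/22) + 11) = 34*(-993/110 + 11) = 34*(217/110) = 3689/55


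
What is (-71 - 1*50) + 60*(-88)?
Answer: -5401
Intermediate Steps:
(-71 - 1*50) + 60*(-88) = (-71 - 50) - 5280 = -121 - 5280 = -5401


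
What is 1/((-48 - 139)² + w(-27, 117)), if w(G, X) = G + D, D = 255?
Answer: 1/35197 ≈ 2.8412e-5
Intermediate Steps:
w(G, X) = 255 + G (w(G, X) = G + 255 = 255 + G)
1/((-48 - 139)² + w(-27, 117)) = 1/((-48 - 139)² + (255 - 27)) = 1/((-187)² + 228) = 1/(34969 + 228) = 1/35197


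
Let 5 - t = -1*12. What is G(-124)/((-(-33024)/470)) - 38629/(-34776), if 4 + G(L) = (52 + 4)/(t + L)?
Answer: 669725801/640017504 ≈ 1.0464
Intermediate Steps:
t = 17 (t = 5 - (-1)*12 = 5 - 1*(-12) = 5 + 12 = 17)
G(L) = -4 + 56/(17 + L) (G(L) = -4 + (52 + 4)/(17 + L) = -4 + 56/(17 + L))
G(-124)/((-(-33024)/470)) - 38629/(-34776) = (4*(-3 - 1*(-124))/(17 - 124))/((-(-33024)/470)) - 38629/(-34776) = (4*(-3 + 124)/(-107))/((-(-33024)/470)) - 38629*(-1/34776) = (4*(-1/107)*121)/((-43*(-384/235))) + 38629/34776 = -484/(107*16512/235) + 38629/34776 = -484/107*235/16512 + 38629/34776 = -28435/441696 + 38629/34776 = 669725801/640017504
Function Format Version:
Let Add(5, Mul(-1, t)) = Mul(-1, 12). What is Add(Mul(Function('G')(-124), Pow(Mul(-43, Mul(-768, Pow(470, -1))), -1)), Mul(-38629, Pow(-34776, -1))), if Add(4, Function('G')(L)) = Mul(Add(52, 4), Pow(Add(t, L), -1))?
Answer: Rational(669725801, 640017504) ≈ 1.0464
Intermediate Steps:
t = 17 (t = Add(5, Mul(-1, Mul(-1, 12))) = Add(5, Mul(-1, -12)) = Add(5, 12) = 17)
Function('G')(L) = Add(-4, Mul(56, Pow(Add(17, L), -1))) (Function('G')(L) = Add(-4, Mul(Add(52, 4), Pow(Add(17, L), -1))) = Add(-4, Mul(56, Pow(Add(17, L), -1))))
Add(Mul(Function('G')(-124), Pow(Mul(-43, Mul(-768, Pow(470, -1))), -1)), Mul(-38629, Pow(-34776, -1))) = Add(Mul(Mul(4, Pow(Add(17, -124), -1), Add(-3, Mul(-1, -124))), Pow(Mul(-43, Mul(-768, Pow(470, -1))), -1)), Mul(-38629, Pow(-34776, -1))) = Add(Mul(Mul(4, Pow(-107, -1), Add(-3, 124)), Pow(Mul(-43, Mul(-768, Rational(1, 470))), -1)), Mul(-38629, Rational(-1, 34776))) = Add(Mul(Mul(4, Rational(-1, 107), 121), Pow(Mul(-43, Rational(-384, 235)), -1)), Rational(38629, 34776)) = Add(Mul(Rational(-484, 107), Pow(Rational(16512, 235), -1)), Rational(38629, 34776)) = Add(Mul(Rational(-484, 107), Rational(235, 16512)), Rational(38629, 34776)) = Add(Rational(-28435, 441696), Rational(38629, 34776)) = Rational(669725801, 640017504)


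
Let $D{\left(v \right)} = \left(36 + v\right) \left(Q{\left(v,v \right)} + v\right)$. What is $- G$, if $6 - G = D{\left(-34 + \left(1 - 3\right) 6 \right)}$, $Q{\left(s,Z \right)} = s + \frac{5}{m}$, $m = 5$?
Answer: $904$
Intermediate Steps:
$Q{\left(s,Z \right)} = 1 + s$ ($Q{\left(s,Z \right)} = s + \frac{5}{5} = s + 5 \cdot \frac{1}{5} = s + 1 = 1 + s$)
$D{\left(v \right)} = \left(1 + 2 v\right) \left(36 + v\right)$ ($D{\left(v \right)} = \left(36 + v\right) \left(\left(1 + v\right) + v\right) = \left(36 + v\right) \left(1 + 2 v\right) = \left(1 + 2 v\right) \left(36 + v\right)$)
$G = -904$ ($G = 6 - \left(36 + 2 \left(-34 + \left(1 - 3\right) 6\right)^{2} + 73 \left(-34 + \left(1 - 3\right) 6\right)\right) = 6 - \left(36 + 2 \left(-34 - 12\right)^{2} + 73 \left(-34 - 12\right)\right) = 6 - \left(36 + 2 \left(-46\right)^{2} + 73 \left(-46\right)\right) = 6 - \left(36 + 2 \cdot 2116 - 3358\right) = 6 - \left(36 + 4232 - 3358\right) = 6 - 910 = -904$)
$- G = \left(-1\right) \left(-904\right) = 904$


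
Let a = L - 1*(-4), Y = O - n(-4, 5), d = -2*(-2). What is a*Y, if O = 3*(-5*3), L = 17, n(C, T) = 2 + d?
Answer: -1071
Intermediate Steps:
d = 4
n(C, T) = 6 (n(C, T) = 2 + 4 = 6)
O = -45 (O = 3*(-15) = -45)
Y = -51 (Y = -45 - 1*6 = -45 - 6 = -51)
a = 21 (a = 17 - 1*(-4) = 17 + 4 = 21)
a*Y = 21*(-51) = -1071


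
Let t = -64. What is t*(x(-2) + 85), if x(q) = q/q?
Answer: -5504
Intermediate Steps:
x(q) = 1
t*(x(-2) + 85) = -64*(1 + 85) = -64*86 = -5504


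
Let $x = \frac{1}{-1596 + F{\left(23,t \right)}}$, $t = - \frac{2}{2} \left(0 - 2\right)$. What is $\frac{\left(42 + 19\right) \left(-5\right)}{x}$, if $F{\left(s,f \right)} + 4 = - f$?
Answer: $488610$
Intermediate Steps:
$t = 2$ ($t = \left(-2\right) \frac{1}{2} \left(-2\right) = \left(-1\right) \left(-2\right) = 2$)
$F{\left(s,f \right)} = -4 - f$
$x = - \frac{1}{1602}$ ($x = \frac{1}{-1596 - 6} = \frac{1}{-1602} = - \frac{1}{1602} \approx -0.00062422$)
$\frac{\left(42 + 19\right) \left(-5\right)}{x} = \frac{\left(42 + 19\right) \left(-5\right)}{- \frac{1}{1602}} = 61 \left(-5\right) \left(-1602\right) = \left(-305\right) \left(-1602\right) = 488610$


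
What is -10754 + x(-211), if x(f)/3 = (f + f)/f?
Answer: -10748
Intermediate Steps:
x(f) = 6 (x(f) = 3*((f + f)/f) = 3*((2*f)/f) = 3*2 = 6)
-10754 + x(-211) = -10754 + 6 = -10748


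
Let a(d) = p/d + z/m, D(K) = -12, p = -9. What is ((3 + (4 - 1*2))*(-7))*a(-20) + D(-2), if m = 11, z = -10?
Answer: 179/44 ≈ 4.0682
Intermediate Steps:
a(d) = -10/11 - 9/d (a(d) = -9/d - 10/11 = -10/11 - 9/d)
((3 + (4 - 1*2))*(-7))*a(-20) + D(-2) = ((3 + (4 - 1*2))*(-7))*(-10/11 - 9/(-20)) - 12 = ((3 + (4 - 2))*(-7))*(-10/11 - 9*(-1/20)) - 12 = ((3 + 2)*(-7))*(-10/11 + 9/20) - 12 = (5*(-7))*(-101/220) - 12 = -35*(-101/220) - 12 = 707/44 - 12 = 179/44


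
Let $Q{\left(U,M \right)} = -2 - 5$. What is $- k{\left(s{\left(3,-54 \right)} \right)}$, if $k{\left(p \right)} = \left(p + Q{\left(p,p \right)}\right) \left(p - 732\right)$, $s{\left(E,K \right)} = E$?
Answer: $-2916$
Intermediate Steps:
$Q{\left(U,M \right)} = -7$ ($Q{\left(U,M \right)} = -2 - 5 = -7$)
$k{\left(p \right)} = \left(-732 + p\right) \left(-7 + p\right)$ ($k{\left(p \right)} = \left(p - 7\right) \left(p - 732\right) = \left(-7 + p\right) \left(-732 + p\right) = \left(-732 + p\right) \left(-7 + p\right)$)
$- k{\left(s{\left(3,-54 \right)} \right)} = - (5124 + 3^{2} - 2217) = - (5124 + 9 - 2217) = \left(-1\right) 2916 = -2916$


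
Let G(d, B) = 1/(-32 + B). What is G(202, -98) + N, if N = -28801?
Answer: -3744131/130 ≈ -28801.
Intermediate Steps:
G(202, -98) + N = 1/(-32 - 98) - 28801 = 1/(-130) - 28801 = -1/130 - 28801 = -3744131/130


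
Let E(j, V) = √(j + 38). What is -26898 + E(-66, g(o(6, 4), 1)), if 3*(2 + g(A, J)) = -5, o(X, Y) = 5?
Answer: -26898 + 2*I*√7 ≈ -26898.0 + 5.2915*I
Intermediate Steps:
g(A, J) = -11/3 (g(A, J) = -2 + (⅓)*(-5) = -2 - 5/3 = -11/3)
E(j, V) = √(38 + j)
-26898 + E(-66, g(o(6, 4), 1)) = -26898 + √(38 - 66) = -26898 + √(-28) = -26898 + 2*I*√7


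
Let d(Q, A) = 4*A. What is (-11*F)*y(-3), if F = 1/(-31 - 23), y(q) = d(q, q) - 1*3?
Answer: -55/18 ≈ -3.0556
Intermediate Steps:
y(q) = -3 + 4*q (y(q) = 4*q - 1*3 = 4*q - 3 = -3 + 4*q)
F = -1/54 (F = 1/(-54) = -1/54 ≈ -0.018519)
(-11*F)*y(-3) = (-11*(-1/54))*(-3 + 4*(-3)) = 11*(-3 - 12)/54 = (11/54)*(-15) = -55/18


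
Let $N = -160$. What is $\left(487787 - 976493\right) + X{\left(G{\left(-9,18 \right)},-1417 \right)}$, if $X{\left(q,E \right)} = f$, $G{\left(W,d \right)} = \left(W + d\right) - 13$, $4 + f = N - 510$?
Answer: $-489380$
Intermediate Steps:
$f = -674$ ($f = -4 - 670 = -674$)
$G{\left(W,d \right)} = -13 + W + d$
$X{\left(q,E \right)} = -674$
$\left(487787 - 976493\right) + X{\left(G{\left(-9,18 \right)},-1417 \right)} = \left(487787 - 976493\right) - 674 = -488706 - 674 = -489380$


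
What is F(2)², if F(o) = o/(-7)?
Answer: 4/49 ≈ 0.081633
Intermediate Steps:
F(o) = -o/7 (F(o) = o*(-⅐) = -o/7)
F(2)² = (-⅐*2)² = (-2/7)² = 4/49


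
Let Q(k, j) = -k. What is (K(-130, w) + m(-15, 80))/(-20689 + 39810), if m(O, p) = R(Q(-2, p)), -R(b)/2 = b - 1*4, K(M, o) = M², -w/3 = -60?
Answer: 16904/19121 ≈ 0.88405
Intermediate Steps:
w = 180 (w = -3*(-60) = 180)
R(b) = 8 - 2*b (R(b) = -2*(b - 1*4) = -2*(b - 4) = -2*(-4 + b) = 8 - 2*b)
m(O, p) = 4 (m(O, p) = 8 - (-2)*(-2) = 8 - 2*2 = 8 - 4 = 4)
(K(-130, w) + m(-15, 80))/(-20689 + 39810) = ((-130)² + 4)/(-20689 + 39810) = (16900 + 4)/19121 = 16904*(1/19121) = 16904/19121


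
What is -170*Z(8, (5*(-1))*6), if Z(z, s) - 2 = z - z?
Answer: -340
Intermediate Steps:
Z(z, s) = 2 (Z(z, s) = 2 + (z - z) = 2 + 0 = 2)
-170*Z(8, (5*(-1))*6) = -170*2 = -340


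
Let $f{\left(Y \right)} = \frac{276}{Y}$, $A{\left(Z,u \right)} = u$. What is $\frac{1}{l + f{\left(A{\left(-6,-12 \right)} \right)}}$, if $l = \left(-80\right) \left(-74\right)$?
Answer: $\frac{1}{5897} \approx 0.00016958$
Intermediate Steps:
$l = 5920$
$\frac{1}{l + f{\left(A{\left(-6,-12 \right)} \right)}} = \frac{1}{5920 + \frac{276}{-12}} = \frac{1}{5920 + 276 \left(- \frac{1}{12}\right)} = \frac{1}{5920 - 23} = \frac{1}{5897}$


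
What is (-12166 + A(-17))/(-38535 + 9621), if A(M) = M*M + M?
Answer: 5947/14457 ≈ 0.41136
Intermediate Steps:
A(M) = M + M**2 (A(M) = M**2 + M = M + M**2)
(-12166 + A(-17))/(-38535 + 9621) = (-12166 - 17*(1 - 17))/(-38535 + 9621) = (-12166 - 17*(-16))/(-28914) = (-12166 + 272)*(-1/28914) = -11894*(-1/28914) = 5947/14457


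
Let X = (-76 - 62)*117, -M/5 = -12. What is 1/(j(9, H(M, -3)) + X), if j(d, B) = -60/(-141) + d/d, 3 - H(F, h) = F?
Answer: -47/758795 ≈ -6.1940e-5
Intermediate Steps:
M = 60 (M = -5*(-12) = 60)
H(F, h) = 3 - F
j(d, B) = 67/47 (j(d, B) = -60*(-1/141) + 1 = 20/47 + 1 = 67/47)
X = -16146 (X = -138*117 = -16146)
1/(j(9, H(M, -3)) + X) = 1/(67/47 - 16146) = 1/(-758795/47) = -47/758795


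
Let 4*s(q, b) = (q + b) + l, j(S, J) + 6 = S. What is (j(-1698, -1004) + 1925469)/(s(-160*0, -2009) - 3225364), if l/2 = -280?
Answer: -1539012/2580805 ≈ -0.59633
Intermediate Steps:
j(S, J) = -6 + S
l = -560 (l = 2*(-280) = -560)
s(q, b) = -140 + b/4 + q/4 (s(q, b) = ((q + b) - 560)/4 = ((b + q) - 560)/4 = (-560 + b + q)/4 = -140 + b/4 + q/4)
(j(-1698, -1004) + 1925469)/(s(-160*0, -2009) - 3225364) = ((-6 - 1698) + 1925469)/((-140 + (¼)*(-2009) + (-160*0)/4) - 3225364) = (-1704 + 1925469)/((-140 - 2009/4 + (¼)*0) - 3225364) = 1923765/((-140 - 2009/4 + 0) - 3225364) = 1923765/(-2569/4 - 3225364) = 1923765/(-12904025/4) = 1923765*(-4/12904025) = -1539012/2580805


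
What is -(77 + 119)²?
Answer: -38416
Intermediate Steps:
-(77 + 119)² = -1*196² = -1*38416 = -38416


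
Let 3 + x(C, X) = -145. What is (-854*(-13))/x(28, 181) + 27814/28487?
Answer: -156073101/2108038 ≈ -74.037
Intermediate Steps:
x(C, X) = -148 (x(C, X) = -3 - 145 = -148)
(-854*(-13))/x(28, 181) + 27814/28487 = -854*(-13)/(-148) + 27814/28487 = 11102*(-1/148) + 27814*(1/28487) = -5551/74 + 27814/28487 = -156073101/2108038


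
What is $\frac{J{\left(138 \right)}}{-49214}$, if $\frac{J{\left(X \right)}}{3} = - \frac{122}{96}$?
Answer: $\frac{61}{787424} \approx 7.7468 \cdot 10^{-5}$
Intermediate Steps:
$J{\left(X \right)} = - \frac{61}{16}$ ($J{\left(X \right)} = 3 \left(- \frac{122}{96}\right) = 3 \left(\left(-122\right) \frac{1}{96}\right) = 3 \left(- \frac{61}{48}\right) = - \frac{61}{16}$)
$\frac{J{\left(138 \right)}}{-49214} = - \frac{61}{16 \left(-49214\right)} = \left(- \frac{61}{16}\right) \left(- \frac{1}{49214}\right) = \frac{61}{787424}$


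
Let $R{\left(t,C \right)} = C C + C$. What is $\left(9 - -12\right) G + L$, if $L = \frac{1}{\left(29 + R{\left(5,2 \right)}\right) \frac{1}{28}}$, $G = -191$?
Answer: $- \frac{20051}{5} \approx -4010.2$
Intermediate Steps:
$R{\left(t,C \right)} = C + C^{2}$ ($R{\left(t,C \right)} = C^{2} + C = C + C^{2}$)
$L = \frac{4}{5}$ ($L = \frac{1}{\left(29 + 2 \left(1 + 2\right)\right) \frac{1}{28}} = \frac{1}{\left(29 + 2 \cdot 3\right) \frac{1}{28}} = \frac{1}{\left(29 + 6\right) \frac{1}{28}} = \frac{1}{35 \cdot \frac{1}{28}} = \frac{1}{\frac{5}{4}} = \frac{4}{5} \approx 0.8$)
$\left(9 - -12\right) G + L = \left(9 - -12\right) \left(-191\right) + \frac{4}{5} = \left(9 + 12\right) \left(-191\right) + \frac{4}{5} = 21 \left(-191\right) + \frac{4}{5} = -4011 + \frac{4}{5} = - \frac{20051}{5}$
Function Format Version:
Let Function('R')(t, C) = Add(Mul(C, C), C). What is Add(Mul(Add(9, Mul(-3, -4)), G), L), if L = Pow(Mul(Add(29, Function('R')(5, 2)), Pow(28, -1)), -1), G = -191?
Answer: Rational(-20051, 5) ≈ -4010.2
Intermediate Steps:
Function('R')(t, C) = Add(C, Pow(C, 2)) (Function('R')(t, C) = Add(Pow(C, 2), C) = Add(C, Pow(C, 2)))
L = Rational(4, 5) (L = Pow(Mul(Add(29, Mul(2, Add(1, 2))), Pow(28, -1)), -1) = Pow(Mul(Add(29, Mul(2, 3)), Rational(1, 28)), -1) = Pow(Mul(Add(29, 6), Rational(1, 28)), -1) = Pow(Mul(35, Rational(1, 28)), -1) = Pow(Rational(5, 4), -1) = Rational(4, 5) ≈ 0.80000)
Add(Mul(Add(9, Mul(-3, -4)), G), L) = Add(Mul(Add(9, Mul(-3, -4)), -191), Rational(4, 5)) = Add(Mul(Add(9, 12), -191), Rational(4, 5)) = Add(Mul(21, -191), Rational(4, 5)) = Add(-4011, Rational(4, 5)) = Rational(-20051, 5)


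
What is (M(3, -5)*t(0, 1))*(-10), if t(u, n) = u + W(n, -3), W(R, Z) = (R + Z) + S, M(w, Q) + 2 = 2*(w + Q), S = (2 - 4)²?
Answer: 120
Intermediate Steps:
S = 4 (S = (-2)² = 4)
M(w, Q) = -2 + 2*Q + 2*w (M(w, Q) = -2 + 2*(w + Q) = -2 + 2*(Q + w) = -2 + (2*Q + 2*w) = -2 + 2*Q + 2*w)
W(R, Z) = 4 + R + Z (W(R, Z) = (R + Z) + 4 = 4 + R + Z)
t(u, n) = 1 + n + u (t(u, n) = u + (4 + n - 3) = u + (1 + n) = 1 + n + u)
(M(3, -5)*t(0, 1))*(-10) = ((-2 + 2*(-5) + 2*3)*(1 + 1 + 0))*(-10) = ((-2 - 10 + 6)*2)*(-10) = -6*2*(-10) = -12*(-10) = 120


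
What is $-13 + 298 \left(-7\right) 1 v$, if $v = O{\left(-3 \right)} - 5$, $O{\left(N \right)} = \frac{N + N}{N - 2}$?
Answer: $\frac{39569}{5} \approx 7913.8$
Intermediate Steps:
$O{\left(N \right)} = \frac{2 N}{-2 + N}$
$v = - \frac{19}{5}$ ($v = 2 \left(-3\right) \frac{1}{-2 - 3} - 5 = 2 \left(-3\right) \frac{1}{-5} - 5 = 2 \left(-3\right) \left(- \frac{1}{5}\right) - 5 = \frac{6}{5} - 5 = - \frac{19}{5} \approx -3.8$)
$-13 + 298 \left(-7\right) 1 v = -13 + 298 \left(-7\right) 1 \left(- \frac{19}{5}\right) = -13 + 298 \left(\left(-7\right) \left(- \frac{19}{5}\right)\right) = -13 + 298 \cdot \frac{133}{5} = -13 + \frac{39634}{5} = \frac{39569}{5}$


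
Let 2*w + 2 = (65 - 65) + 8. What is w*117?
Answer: 351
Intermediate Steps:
w = 3 (w = -1 + ((65 - 65) + 8)/2 = -1 + (0 + 8)/2 = -1 + (½)*8 = -1 + 4 = 3)
w*117 = 3*117 = 351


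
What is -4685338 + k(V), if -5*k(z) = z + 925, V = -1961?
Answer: -23425654/5 ≈ -4.6851e+6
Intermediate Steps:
k(z) = -185 - z/5 (k(z) = -(z + 925)/5 = -(925 + z)/5 = -185 - z/5)
-4685338 + k(V) = -4685338 + (-185 - ⅕*(-1961)) = -4685338 + (-185 + 1961/5) = -4685338 + 1036/5 = -23425654/5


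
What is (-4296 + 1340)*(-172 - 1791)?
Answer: 5802628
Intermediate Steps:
(-4296 + 1340)*(-172 - 1791) = -2956*(-1963) = 5802628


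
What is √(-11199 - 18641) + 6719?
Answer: 6719 + 4*I*√1865 ≈ 6719.0 + 172.74*I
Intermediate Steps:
√(-11199 - 18641) + 6719 = √(-29840) + 6719 = 4*I*√1865 + 6719 = 6719 + 4*I*√1865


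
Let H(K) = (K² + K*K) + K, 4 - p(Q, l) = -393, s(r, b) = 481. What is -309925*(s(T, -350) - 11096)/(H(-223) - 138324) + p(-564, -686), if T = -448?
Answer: -3274335542/39089 ≈ -83766.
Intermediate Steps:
p(Q, l) = 397 (p(Q, l) = 4 - 1*(-393) = 4 + 393 = 397)
H(K) = K + 2*K² (H(K) = (K² + K²) + K = 2*K² + K = K + 2*K²)
-309925*(s(T, -350) - 11096)/(H(-223) - 138324) + p(-564, -686) = -309925*(481 - 11096)/(-223*(1 + 2*(-223)) - 138324) + 397 = -309925*(-10615/(-223*(1 - 446) - 138324)) + 397 = -309925*(-10615/(-223*(-445) - 138324)) + 397 = -309925*(-10615/(99235 - 138324)) + 397 = -309925/((-39089*(-1/10615))) + 397 = -309925/39089/10615 + 397 = -309925*10615/39089 + 397 = -3289853875/39089 + 397 = -3274335542/39089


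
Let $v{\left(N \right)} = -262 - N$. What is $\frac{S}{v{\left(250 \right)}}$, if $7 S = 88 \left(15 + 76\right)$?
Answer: $- \frac{143}{64} \approx -2.2344$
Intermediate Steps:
$S = 1144$ ($S = \frac{88 \left(15 + 76\right)}{7} = \frac{88 \cdot 91}{7} = \frac{1}{7} \cdot 8008 = 1144$)
$\frac{S}{v{\left(250 \right)}} = \frac{1144}{-262 - 250} = \frac{1144}{-512} = 1144 \left(- \frac{1}{512}\right) = - \frac{143}{64}$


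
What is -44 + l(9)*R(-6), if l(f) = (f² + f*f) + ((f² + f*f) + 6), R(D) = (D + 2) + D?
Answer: -3344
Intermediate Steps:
R(D) = 2 + 2*D (R(D) = (2 + D) + D = 2 + 2*D)
l(f) = 6 + 4*f² (l(f) = (f² + f²) + ((f² + f²) + 6) = 2*f² + (2*f² + 6) = 2*f² + (6 + 2*f²) = 6 + 4*f²)
-44 + l(9)*R(-6) = -44 + (6 + 4*9²)*(2 + 2*(-6)) = -44 + (6 + 4*81)*(2 - 12) = -44 + (6 + 324)*(-10) = -44 + 330*(-10) = -44 - 3300 = -3344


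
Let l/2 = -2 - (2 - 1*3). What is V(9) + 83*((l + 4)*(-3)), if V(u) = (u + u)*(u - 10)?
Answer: -516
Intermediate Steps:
l = -2 (l = 2*(-2 - (2 - 1*3)) = 2*(-2 - (2 - 3)) = 2*(-2 - 1*(-1)) = 2*(-2 + 1) = 2*(-1) = -2)
V(u) = 2*u*(-10 + u) (V(u) = (2*u)*(-10 + u) = 2*u*(-10 + u))
V(9) + 83*((l + 4)*(-3)) = 2*9*(-10 + 9) + 83*((-2 + 4)*(-3)) = 2*9*(-1) + 83*(2*(-3)) = -18 + 83*(-6) = -18 - 498 = -516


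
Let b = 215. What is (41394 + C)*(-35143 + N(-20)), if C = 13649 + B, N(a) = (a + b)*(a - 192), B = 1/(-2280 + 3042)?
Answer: -3207908648461/762 ≈ -4.2099e+9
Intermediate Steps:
B = 1/762 ≈ 0.0013123
N(a) = (-192 + a)*(215 + a) (N(a) = (a + 215)*(a - 192) = (215 + a)*(-192 + a) = (-192 + a)*(215 + a))
C = 10400539/762 (C = 13649 + 1/762 = 10400539/762 ≈ 13649.)
(41394 + C)*(-35143 + N(-20)) = (41394 + 10400539/762)*(-35143 + (-41280 + (-20)² + 23*(-20))) = 41942767*(-35143 + (-41280 + 400 - 460))/762 = 41942767*(-35143 - 41340)/762 = (41942767/762)*(-76483) = -3207908648461/762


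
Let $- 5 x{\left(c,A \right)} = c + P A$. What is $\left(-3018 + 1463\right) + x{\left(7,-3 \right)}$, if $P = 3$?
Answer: $- \frac{7773}{5} \approx -1554.6$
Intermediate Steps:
$x{\left(c,A \right)} = - \frac{3 A}{5} - \frac{c}{5}$ ($x{\left(c,A \right)} = - \frac{c + 3 A}{5} = - \frac{3 A}{5} - \frac{c}{5}$)
$\left(-3018 + 1463\right) + x{\left(7,-3 \right)} = \left(-3018 + 1463\right) - - \frac{2}{5} = -1555 + \left(\frac{9}{5} - \frac{7}{5}\right) = -1555 + \frac{2}{5} = - \frac{7773}{5}$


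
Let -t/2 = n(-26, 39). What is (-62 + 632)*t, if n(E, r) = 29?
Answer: -33060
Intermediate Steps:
t = -58 (t = -2*29 = -58)
(-62 + 632)*t = (-62 + 632)*(-58) = 570*(-58) = -33060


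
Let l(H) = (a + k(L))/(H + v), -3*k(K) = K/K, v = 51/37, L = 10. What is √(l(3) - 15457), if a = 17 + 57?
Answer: 5*I*√1800942/54 ≈ 124.26*I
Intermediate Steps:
a = 74
v = 51/37 (v = 51*(1/37) = 51/37 ≈ 1.3784)
k(K) = -⅓ (k(K) = -K/(3*K) = -⅓*1 = -⅓)
l(H) = 221/(3*(51/37 + H)) (l(H) = (74 - ⅓)/(H + 51/37) = 221/(3*(51/37 + H)))
√(l(3) - 15457) = √(8177/(3*(51 + 37*3)) - 15457) = √(8177/(3*(51 + 111)) - 15457) = √((8177/3)/162 - 15457) = √((8177/3)*(1/162) - 15457) = √(8177/486 - 15457) = √(-7503925/486) = 5*I*√1800942/54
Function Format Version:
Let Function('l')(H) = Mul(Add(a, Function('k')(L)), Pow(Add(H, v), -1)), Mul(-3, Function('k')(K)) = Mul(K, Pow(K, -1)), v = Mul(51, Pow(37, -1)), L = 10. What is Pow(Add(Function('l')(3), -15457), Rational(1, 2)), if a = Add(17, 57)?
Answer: Mul(Rational(5, 54), I, Pow(1800942, Rational(1, 2))) ≈ Mul(124.26, I)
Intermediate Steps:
a = 74
v = Rational(51, 37) (v = Mul(51, Rational(1, 37)) = Rational(51, 37) ≈ 1.3784)
Function('k')(K) = Rational(-1, 3) (Function('k')(K) = Mul(Rational(-1, 3), Mul(K, Pow(K, -1))) = Mul(Rational(-1, 3), 1) = Rational(-1, 3))
Function('l')(H) = Mul(Rational(221, 3), Pow(Add(Rational(51, 37), H), -1)) (Function('l')(H) = Mul(Add(74, Rational(-1, 3)), Pow(Add(H, Rational(51, 37)), -1)) = Mul(Rational(221, 3), Pow(Add(Rational(51, 37), H), -1)))
Pow(Add(Function('l')(3), -15457), Rational(1, 2)) = Pow(Add(Mul(Rational(8177, 3), Pow(Add(51, Mul(37, 3)), -1)), -15457), Rational(1, 2)) = Pow(Add(Mul(Rational(8177, 3), Pow(Add(51, 111), -1)), -15457), Rational(1, 2)) = Pow(Add(Mul(Rational(8177, 3), Pow(162, -1)), -15457), Rational(1, 2)) = Pow(Add(Mul(Rational(8177, 3), Rational(1, 162)), -15457), Rational(1, 2)) = Pow(Add(Rational(8177, 486), -15457), Rational(1, 2)) = Pow(Rational(-7503925, 486), Rational(1, 2)) = Mul(Rational(5, 54), I, Pow(1800942, Rational(1, 2)))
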